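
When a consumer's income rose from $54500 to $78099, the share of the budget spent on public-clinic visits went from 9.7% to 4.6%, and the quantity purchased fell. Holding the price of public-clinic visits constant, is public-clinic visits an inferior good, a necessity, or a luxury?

Quantity demanded falls as income rises, so η < 0.

inferior good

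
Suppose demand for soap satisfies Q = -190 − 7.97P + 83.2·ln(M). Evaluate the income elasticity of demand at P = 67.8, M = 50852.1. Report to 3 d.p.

0.486

At P = 67.8, M = 50852.1: Q = 171.246.
Holding P constant, ∂Q/∂M = 83.2/M = 0.00163612.
η_M = (∂Q/∂M)·(M/Q) = 0.00163612 × (50852.1/171.246) = 0.486.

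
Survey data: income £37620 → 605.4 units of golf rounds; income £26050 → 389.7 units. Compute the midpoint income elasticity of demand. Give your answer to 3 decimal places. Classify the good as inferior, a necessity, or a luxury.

ΔQ = 389.7 − 605.4 = -215.7; midpoint Q̄ = (605.4 + 389.7)/2 = 497.55.
ΔI = 26050 − 37620 = -11570; midpoint Ī = (37620 + 26050)/2 = 31835.
η = (ΔQ/Q̄) ÷ (ΔI/Ī) = (-215.7/497.55) ÷ (-11570/31835) = 1.193.
η > 1 ⇒ luxury.

1.193 (luxury)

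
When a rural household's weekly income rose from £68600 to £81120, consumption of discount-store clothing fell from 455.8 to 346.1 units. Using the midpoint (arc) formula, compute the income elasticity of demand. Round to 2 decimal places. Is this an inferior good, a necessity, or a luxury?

-1.64 (inferior good)

ΔQ = 346.1 − 455.8 = -109.7; midpoint Q̄ = (455.8 + 346.1)/2 = 400.95.
ΔI = 81120 − 68600 = 12520; midpoint Ī = (68600 + 81120)/2 = 74860.
η = (ΔQ/Q̄) ÷ (ΔI/Ī) = (-109.7/400.95) ÷ (12520/74860) = -1.64.
η < 0 ⇒ inferior good.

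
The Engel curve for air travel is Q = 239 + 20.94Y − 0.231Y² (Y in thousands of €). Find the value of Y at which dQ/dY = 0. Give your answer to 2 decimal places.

dQ/dY = 20.94 − 0.462Y.
The good is inferior where dQ/dY < 0. Setting dQ/dY = 0 gives Y = 20.94 / 0.462 = 45.32.

45.32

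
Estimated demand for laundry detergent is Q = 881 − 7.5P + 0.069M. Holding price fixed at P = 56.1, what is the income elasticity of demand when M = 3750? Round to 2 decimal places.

At P = 56.1, M = 3750: Q = 719.000.
Holding P constant, ∂Q/∂M = 0.069.
η_M = (∂Q/∂M)·(M/Q) = 0.069 × (3750/719.000) = 0.36.

0.36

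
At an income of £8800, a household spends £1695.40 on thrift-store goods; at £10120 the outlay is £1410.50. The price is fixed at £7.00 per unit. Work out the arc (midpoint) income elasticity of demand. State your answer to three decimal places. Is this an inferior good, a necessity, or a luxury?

-1.315 (inferior good)

With a constant price, Q₁ = 1695.40/7.00 = 242.200 and Q₂ = 1410.50/7.00 = 201.500 (equivalently, work directly with expenditure since P cancels).
Midpoint %ΔQ = (1410.50 − 1695.40)/1552.95 = -0.18346; midpoint %ΔI = (10120 − 8800)/9460 = 0.13953.
η = -0.18346 / 0.13953 = -1.315.
η < 0 ⇒ inferior good.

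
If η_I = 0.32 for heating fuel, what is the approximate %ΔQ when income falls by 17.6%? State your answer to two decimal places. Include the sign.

-5.63%

%ΔQ ≈ η × %ΔI = 0.32 × (-17.6%) = -5.63%.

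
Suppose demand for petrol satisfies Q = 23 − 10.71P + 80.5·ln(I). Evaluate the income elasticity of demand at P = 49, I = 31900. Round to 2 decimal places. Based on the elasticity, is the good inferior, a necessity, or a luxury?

0.24 (necessity)

At P = 49, I = 31900: Q = 333.024.
Holding P constant, ∂Q/∂I = 80.5/I = 0.00252351.
η_I = (∂Q/∂I)·(I/Q) = 0.00252351 × (31900/333.024) = 0.24.
Since 0 < η < 1, this is a necessity.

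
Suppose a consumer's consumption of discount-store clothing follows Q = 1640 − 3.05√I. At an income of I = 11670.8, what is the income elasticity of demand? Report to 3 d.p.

At I = 11670.8: Q = 1310.504.
dQ/dI = -3.05/(2√I) = -0.0141163 at this income.
η = (dQ/dI)·(I/Q) = -0.0141163 × (11670.8/1310.504) = -0.126.

-0.126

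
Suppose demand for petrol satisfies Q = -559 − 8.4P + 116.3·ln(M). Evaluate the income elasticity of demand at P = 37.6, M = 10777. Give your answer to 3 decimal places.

At P = 37.6, M = 10777: Q = 205.025.
Holding P constant, ∂Q/∂M = 116.3/M = 0.0107915.
η_M = (∂Q/∂M)·(M/Q) = 0.0107915 × (10777/205.025) = 0.567.

0.567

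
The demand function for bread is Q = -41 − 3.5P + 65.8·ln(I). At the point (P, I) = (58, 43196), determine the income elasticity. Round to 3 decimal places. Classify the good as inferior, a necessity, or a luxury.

0.144 (necessity)

At P = 58, I = 43196: Q = 458.317.
Holding P constant, ∂Q/∂I = 65.8/I = 0.00152329.
η_I = (∂Q/∂I)·(I/Q) = 0.00152329 × (43196/458.317) = 0.144.
Since 0 < η < 1, this is a necessity.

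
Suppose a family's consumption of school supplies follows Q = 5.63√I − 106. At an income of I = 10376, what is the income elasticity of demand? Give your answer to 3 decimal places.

0.613

At I = 10376: Q = 467.487.
dQ/dI = 5.63/(2√I) = 0.0276353 at this income.
η = (dQ/dI)·(I/Q) = 0.0276353 × (10376/467.487) = 0.613.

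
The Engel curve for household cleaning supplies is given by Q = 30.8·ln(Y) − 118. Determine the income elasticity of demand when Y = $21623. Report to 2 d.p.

At Y = 21623: Q = 189.431.
dQ/dY = 30.8/Y = 0.00142441 at this income.
η = (dQ/dY)·(Y/Q) = 0.00142441 × (21623/189.431) = 0.16.

0.16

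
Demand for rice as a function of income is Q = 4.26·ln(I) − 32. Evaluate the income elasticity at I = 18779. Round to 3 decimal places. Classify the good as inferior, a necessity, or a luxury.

0.429 (necessity)

At I = 18779: Q = 9.921.
dQ/dI = 4.26/I = 0.000226849 at this income.
η = (dQ/dI)·(I/Q) = 0.000226849 × (18779/9.921) = 0.429.
Since 0 < η < 1, the good is a necessity.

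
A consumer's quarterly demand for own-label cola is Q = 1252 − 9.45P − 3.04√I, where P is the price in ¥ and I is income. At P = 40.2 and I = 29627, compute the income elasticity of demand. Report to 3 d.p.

-0.750

At P = 40.2, I = 29627: Q = 348.850.
Holding P constant, ∂Q/∂I = -3.04/(2√I) = -0.00883079.
η_I = (∂Q/∂I)·(I/Q) = -0.00883079 × (29627/348.850) = -0.750.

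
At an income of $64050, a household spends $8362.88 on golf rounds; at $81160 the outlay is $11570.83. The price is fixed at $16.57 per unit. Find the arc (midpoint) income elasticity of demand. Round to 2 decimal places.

With a constant price, Q₁ = 8362.88/16.57 = 504.700 and Q₂ = 11570.83/16.57 = 698.300 (equivalently, work directly with expenditure since P cancels).
Midpoint %ΔQ = (11570.83 − 8362.88)/9966.86 = 0.32186; midpoint %ΔI = (81160 − 64050)/72605 = 0.23566.
η = 0.32186 / 0.23566 = 1.37.

1.37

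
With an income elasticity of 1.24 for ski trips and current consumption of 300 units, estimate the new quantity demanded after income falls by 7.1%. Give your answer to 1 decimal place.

%ΔQ ≈ η × %ΔI = 1.24 × (-7.1%) = -8.804%.
New Q ≈ 300 × (1 − 0.08804) = 273.6.

273.6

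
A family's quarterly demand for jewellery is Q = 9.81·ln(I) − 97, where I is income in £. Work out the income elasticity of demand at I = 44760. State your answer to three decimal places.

1.218

At I = 44760: Q = 8.056.
dQ/dI = 9.81/I = 0.000219169 at this income.
η = (dQ/dI)·(I/Q) = 0.000219169 × (44760/8.056) = 1.218.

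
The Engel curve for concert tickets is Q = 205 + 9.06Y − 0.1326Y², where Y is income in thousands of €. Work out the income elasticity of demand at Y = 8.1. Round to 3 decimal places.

0.208

At Y = 8.1: Q = 269.6861.
dQ/dY = 9.06 − 0.2652Y = 6.91188.
η = (dQ/dY)·(Y/Q) = 6.91188 × (8.1/269.6861) = 0.208.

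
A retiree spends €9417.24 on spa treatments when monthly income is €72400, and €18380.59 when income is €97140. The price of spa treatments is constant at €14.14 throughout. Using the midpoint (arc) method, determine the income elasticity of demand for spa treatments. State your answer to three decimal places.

2.210

With a constant price, Q₁ = 9417.24/14.14 = 666.000 and Q₂ = 18380.59/14.14 = 1299.900 (equivalently, work directly with expenditure since P cancels).
Midpoint %ΔQ = (18380.59 − 9417.24)/13898.92 = 0.64490; midpoint %ΔI = (97140 − 72400)/84770 = 0.29185.
η = 0.64490 / 0.29185 = 2.210.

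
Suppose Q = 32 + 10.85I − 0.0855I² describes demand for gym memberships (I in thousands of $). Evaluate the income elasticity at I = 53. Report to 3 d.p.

0.258

At I = 53: Q = 366.8805.
dQ/dI = 10.85 − 0.171I = 1.78700.
η = (dQ/dI)·(I/Q) = 1.78700 × (53/366.8805) = 0.258.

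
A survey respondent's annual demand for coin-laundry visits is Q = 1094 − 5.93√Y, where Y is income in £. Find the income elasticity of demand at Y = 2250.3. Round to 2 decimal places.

At Y = 2250.3: Q = 812.697.
dQ/dY = -5.93/(2√Y) = -0.0625035 at this income.
η = (dQ/dY)·(Y/Q) = -0.0625035 × (2250.3/812.697) = -0.17.

-0.17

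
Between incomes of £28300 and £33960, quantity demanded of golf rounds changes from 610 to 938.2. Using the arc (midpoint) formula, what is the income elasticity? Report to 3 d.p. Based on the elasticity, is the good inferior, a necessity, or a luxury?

ΔQ = 938.2 − 610 = 328.2; midpoint Q̄ = (610 + 938.2)/2 = 774.1.
ΔI = 33960 − 28300 = 5660; midpoint Ī = (28300 + 33960)/2 = 31130.
η = (ΔQ/Q̄) ÷ (ΔI/Ī) = (328.2/774.1) ÷ (5660/31130) = 2.332.
η > 1 ⇒ luxury.

2.332 (luxury)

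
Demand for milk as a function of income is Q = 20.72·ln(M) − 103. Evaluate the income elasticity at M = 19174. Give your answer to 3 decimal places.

0.204

At M = 19174: Q = 101.326.
dQ/dM = 20.72/M = 0.00108063 at this income.
η = (dQ/dM)·(M/Q) = 0.00108063 × (19174/101.326) = 0.204.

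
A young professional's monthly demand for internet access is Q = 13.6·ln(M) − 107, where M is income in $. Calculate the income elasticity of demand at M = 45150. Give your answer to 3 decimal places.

0.351

At M = 45150: Q = 38.761.
dQ/dM = 13.6/M = 0.000301218 at this income.
η = (dQ/dM)·(M/Q) = 0.000301218 × (45150/38.761) = 0.351.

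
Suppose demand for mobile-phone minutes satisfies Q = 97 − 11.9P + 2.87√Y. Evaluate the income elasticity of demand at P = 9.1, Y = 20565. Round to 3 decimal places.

0.514

At P = 9.1, Y = 20565: Q = 400.282.
Holding P constant, ∂Q/∂Y = 2.87/(2√Y) = 0.0100066.
η_Y = (∂Q/∂Y)·(Y/Q) = 0.0100066 × (20565/400.282) = 0.514.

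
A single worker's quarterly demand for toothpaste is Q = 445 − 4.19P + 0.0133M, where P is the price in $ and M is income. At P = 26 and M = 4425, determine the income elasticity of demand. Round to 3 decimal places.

0.149

At P = 26, M = 4425: Q = 394.913.
Holding P constant, ∂Q/∂M = 0.0133.
η_M = (∂Q/∂M)·(M/Q) = 0.0133 × (4425/394.913) = 0.149.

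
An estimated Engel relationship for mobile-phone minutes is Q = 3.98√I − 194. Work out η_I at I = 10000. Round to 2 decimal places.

0.98

At I = 10000: Q = 204.000.
dQ/dI = 3.98/(2√I) = 0.0199 at this income.
η = (dQ/dI)·(I/Q) = 0.0199 × (10000/204.000) = 0.98.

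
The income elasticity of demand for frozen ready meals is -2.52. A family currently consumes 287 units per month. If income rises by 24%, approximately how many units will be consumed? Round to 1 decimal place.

113.4

%ΔQ ≈ η × %ΔI = -2.52 × 24% = -60.48%.
New Q ≈ 287 × (1 − 0.6048) = 113.4.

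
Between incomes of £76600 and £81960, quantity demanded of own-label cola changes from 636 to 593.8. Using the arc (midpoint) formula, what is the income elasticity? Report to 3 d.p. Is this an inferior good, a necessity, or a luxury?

-1.015 (inferior good)

ΔQ = 593.8 − 636 = -42.2; midpoint Q̄ = (636 + 593.8)/2 = 614.9.
ΔI = 81960 − 76600 = 5360; midpoint Ī = (76600 + 81960)/2 = 79280.
η = (ΔQ/Q̄) ÷ (ΔI/Ī) = (-42.2/614.9) ÷ (5360/79280) = -1.015.
η < 0 ⇒ inferior good.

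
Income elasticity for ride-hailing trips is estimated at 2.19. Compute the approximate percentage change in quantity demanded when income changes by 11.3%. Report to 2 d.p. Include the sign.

24.75%

%ΔQ ≈ η × %ΔI = 2.19 × 11.3% = 24.75%.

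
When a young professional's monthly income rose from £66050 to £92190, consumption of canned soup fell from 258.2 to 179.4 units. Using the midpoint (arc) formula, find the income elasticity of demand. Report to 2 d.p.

-1.09

ΔQ = 179.4 − 258.2 = -78.8; midpoint Q̄ = (258.2 + 179.4)/2 = 218.8.
ΔI = 92190 − 66050 = 26140; midpoint Ī = (66050 + 92190)/2 = 79120.
η = (ΔQ/Q̄) ÷ (ΔI/Ī) = (-78.8/218.8) ÷ (26140/79120) = -1.09.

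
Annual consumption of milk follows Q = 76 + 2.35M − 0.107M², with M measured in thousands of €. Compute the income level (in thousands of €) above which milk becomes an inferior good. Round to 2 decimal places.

10.98

dQ/dM = 2.35 − 0.214M.
The good is inferior where dQ/dM < 0. Setting dQ/dM = 0 gives M = 2.35 / 0.214 = 10.98.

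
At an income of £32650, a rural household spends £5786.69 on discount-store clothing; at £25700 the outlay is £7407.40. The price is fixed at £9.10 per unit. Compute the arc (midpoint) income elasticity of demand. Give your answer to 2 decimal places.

With a constant price, Q₁ = 5786.69/9.10 = 635.900 and Q₂ = 7407.40/9.10 = 814.000 (equivalently, work directly with expenditure since P cancels).
Midpoint %ΔQ = (7407.40 − 5786.69)/6597.05 = 0.24567; midpoint %ΔI = (25700 − 32650)/29175 = -0.23822.
η = 0.24567 / -0.23822 = -1.03.

-1.03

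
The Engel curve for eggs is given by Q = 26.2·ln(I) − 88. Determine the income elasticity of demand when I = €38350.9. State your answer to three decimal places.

At I = 38350.9: Q = 188.529.
dQ/dI = 26.2/I = 0.000683165 at this income.
η = (dQ/dI)·(I/Q) = 0.000683165 × (38350.9/188.529) = 0.139.

0.139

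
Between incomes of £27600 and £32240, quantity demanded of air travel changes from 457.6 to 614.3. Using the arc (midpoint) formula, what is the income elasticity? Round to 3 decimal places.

1.885

ΔQ = 614.3 − 457.6 = 156.7; midpoint Q̄ = (457.6 + 614.3)/2 = 535.95.
ΔI = 32240 − 27600 = 4640; midpoint Ī = (27600 + 32240)/2 = 29920.
η = (ΔQ/Q̄) ÷ (ΔI/Ī) = (156.7/535.95) ÷ (4640/29920) = 1.885.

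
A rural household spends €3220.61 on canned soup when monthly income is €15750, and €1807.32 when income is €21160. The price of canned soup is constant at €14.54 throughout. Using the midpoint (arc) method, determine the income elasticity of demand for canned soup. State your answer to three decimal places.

With a constant price, Q₁ = 3220.61/14.54 = 221.500 and Q₂ = 1807.32/14.54 = 124.300 (equivalently, work directly with expenditure since P cancels).
Midpoint %ΔQ = (1807.32 − 3220.61)/2513.97 = -0.56218; midpoint %ΔI = (21160 − 15750)/18455 = 0.29315.
η = -0.56218 / 0.29315 = -1.918.

-1.918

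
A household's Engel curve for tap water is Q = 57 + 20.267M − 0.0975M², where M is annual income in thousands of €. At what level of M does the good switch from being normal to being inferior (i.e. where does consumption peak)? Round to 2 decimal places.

dQ/dM = 20.267 − 0.195M.
The good is inferior where dQ/dM < 0. Setting dQ/dM = 0 gives M = 20.267 / 0.195 = 103.93.

103.93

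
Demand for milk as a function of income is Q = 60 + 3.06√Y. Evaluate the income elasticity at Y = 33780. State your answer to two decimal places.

0.45

At Y = 33780: Q = 622.408.
dQ/dY = 3.06/(2√Y) = 0.00832457 at this income.
η = (dQ/dY)·(Y/Q) = 0.00832457 × (33780/622.408) = 0.45.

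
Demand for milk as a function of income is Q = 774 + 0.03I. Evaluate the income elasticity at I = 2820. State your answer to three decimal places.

0.099

At I = 2820: Q = 858.600.
dQ/dI = 0.03.
η = (dQ/dI)·(I/Q) = 0.03 × (2820/858.600) = 0.099.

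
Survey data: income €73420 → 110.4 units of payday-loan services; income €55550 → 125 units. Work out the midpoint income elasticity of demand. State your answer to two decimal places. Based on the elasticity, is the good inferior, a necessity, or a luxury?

ΔQ = 125 − 110.4 = 14.6; midpoint Q̄ = (110.4 + 125)/2 = 117.7.
ΔI = 55550 − 73420 = -17870; midpoint Ī = (73420 + 55550)/2 = 64485.
η = (ΔQ/Q̄) ÷ (ΔI/Ī) = (14.6/117.7) ÷ (-17870/64485) = -0.45.
η < 0 ⇒ inferior good.

-0.45 (inferior good)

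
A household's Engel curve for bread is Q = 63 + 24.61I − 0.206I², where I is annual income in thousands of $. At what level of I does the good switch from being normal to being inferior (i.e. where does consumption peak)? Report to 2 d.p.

59.73

dQ/dI = 24.61 − 0.412I.
The good is inferior where dQ/dI < 0. Setting dQ/dI = 0 gives I = 24.61 / 0.412 = 59.73.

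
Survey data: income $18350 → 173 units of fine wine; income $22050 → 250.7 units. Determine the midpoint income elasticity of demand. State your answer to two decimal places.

2.00

ΔQ = 250.7 − 173 = 77.7; midpoint Q̄ = (173 + 250.7)/2 = 211.85.
ΔI = 22050 − 18350 = 3700; midpoint Ī = (18350 + 22050)/2 = 20200.
η = (ΔQ/Q̄) ÷ (ΔI/Ī) = (77.7/211.85) ÷ (3700/20200) = 2.00.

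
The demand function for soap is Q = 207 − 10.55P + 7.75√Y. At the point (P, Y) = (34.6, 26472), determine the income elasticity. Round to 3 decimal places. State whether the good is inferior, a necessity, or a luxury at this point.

At P = 34.6, Y = 26472: Q = 1102.912.
Holding P constant, ∂Q/∂Y = 7.75/(2√Y) = 0.0238165.
η_Y = (∂Q/∂Y)·(Y/Q) = 0.0238165 × (26472/1102.912) = 0.572.
Since 0 < η < 1, this is a necessity.

0.572 (necessity)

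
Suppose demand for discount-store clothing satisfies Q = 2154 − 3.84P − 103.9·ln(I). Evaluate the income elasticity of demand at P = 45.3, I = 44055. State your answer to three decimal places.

-0.120

At P = 45.3, I = 44055: Q = 869.025.
Holding P constant, ∂Q/∂I = -103.9/I = -0.00235842.
η_I = (∂Q/∂I)·(I/Q) = -0.00235842 × (44055/869.025) = -0.120.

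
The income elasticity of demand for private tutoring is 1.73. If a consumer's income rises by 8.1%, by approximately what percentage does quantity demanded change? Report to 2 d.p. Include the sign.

14.01%

%ΔQ ≈ η × %ΔI = 1.73 × 8.1% = 14.01%.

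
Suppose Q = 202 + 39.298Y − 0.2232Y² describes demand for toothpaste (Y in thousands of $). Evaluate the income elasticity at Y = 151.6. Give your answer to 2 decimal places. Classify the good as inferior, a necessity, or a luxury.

-4.18 (inferior good)

At Y = 151.6: Q = 1029.8694.
dQ/dY = 39.298 − 0.4464Y = -28.37624.
η = (dQ/dY)·(Y/Q) = -28.37624 × (151.6/1029.8694) = -4.18.
η < 0 ⇒ inferior good.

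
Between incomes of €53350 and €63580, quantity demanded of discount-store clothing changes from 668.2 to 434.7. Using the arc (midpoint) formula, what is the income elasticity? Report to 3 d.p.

-2.420

ΔQ = 434.7 − 668.2 = -233.5; midpoint Q̄ = (668.2 + 434.7)/2 = 551.45.
ΔI = 63580 − 53350 = 10230; midpoint Ī = (53350 + 63580)/2 = 58465.
η = (ΔQ/Q̄) ÷ (ΔI/Ī) = (-233.5/551.45) ÷ (10230/58465) = -2.420.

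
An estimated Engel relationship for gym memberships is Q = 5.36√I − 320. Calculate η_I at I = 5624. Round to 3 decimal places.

At I = 5624: Q = 81.964.
dQ/dI = 5.36/(2√I) = 0.0357365 at this income.
η = (dQ/dI)·(I/Q) = 0.0357365 × (5624/81.964) = 2.452.

2.452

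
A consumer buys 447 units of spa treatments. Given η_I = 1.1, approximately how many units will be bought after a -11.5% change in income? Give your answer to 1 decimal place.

390.5

%ΔQ ≈ η × %ΔI = 1.1 × (-11.5%) = -12.65%.
New Q ≈ 447 × (1 − 0.1265) = 390.5.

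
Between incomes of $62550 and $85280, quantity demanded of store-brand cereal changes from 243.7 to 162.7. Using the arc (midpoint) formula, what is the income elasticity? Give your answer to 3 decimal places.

ΔQ = 162.7 − 243.7 = -81; midpoint Q̄ = (243.7 + 162.7)/2 = 203.2.
ΔI = 85280 − 62550 = 22730; midpoint Ī = (62550 + 85280)/2 = 73915.
η = (ΔQ/Q̄) ÷ (ΔI/Ī) = (-81/203.2) ÷ (22730/73915) = -1.296.

-1.296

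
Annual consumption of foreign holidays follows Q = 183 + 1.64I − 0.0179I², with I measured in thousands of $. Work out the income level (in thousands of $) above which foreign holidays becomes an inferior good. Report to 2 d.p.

dQ/dI = 1.64 − 0.0358I.
The good is inferior where dQ/dI < 0. Setting dQ/dI = 0 gives I = 1.64 / 0.0358 = 45.81.

45.81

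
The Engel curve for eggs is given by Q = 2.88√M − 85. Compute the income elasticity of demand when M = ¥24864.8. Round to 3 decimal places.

0.615

At M = 24864.8: Q = 369.135.
dQ/dM = 2.88/(2√M) = 0.00913209 at this income.
η = (dQ/dM)·(M/Q) = 0.00913209 × (24864.8/369.135) = 0.615.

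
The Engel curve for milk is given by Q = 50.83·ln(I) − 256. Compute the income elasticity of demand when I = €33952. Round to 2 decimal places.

0.19

At I = 33952: Q = 274.294.
dQ/dI = 50.83/I = 0.00149711 at this income.
η = (dQ/dI)·(I/Q) = 0.00149711 × (33952/274.294) = 0.19.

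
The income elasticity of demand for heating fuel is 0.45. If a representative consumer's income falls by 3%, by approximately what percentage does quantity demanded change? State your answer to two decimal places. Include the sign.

%ΔQ ≈ η × %ΔI = 0.45 × (-3%) = -1.35%.

-1.35%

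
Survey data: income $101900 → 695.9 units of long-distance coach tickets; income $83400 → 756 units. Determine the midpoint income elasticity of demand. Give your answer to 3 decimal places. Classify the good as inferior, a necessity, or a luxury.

ΔQ = 756 − 695.9 = 60.1; midpoint Q̄ = (695.9 + 756)/2 = 725.95.
ΔI = 83400 − 101900 = -18500; midpoint Ī = (101900 + 83400)/2 = 92650.
η = (ΔQ/Q̄) ÷ (ΔI/Ī) = (60.1/725.95) ÷ (-18500/92650) = -0.415.
η < 0 ⇒ inferior good.

-0.415 (inferior good)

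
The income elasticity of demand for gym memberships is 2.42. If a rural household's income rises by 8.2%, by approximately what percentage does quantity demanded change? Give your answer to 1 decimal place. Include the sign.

%ΔQ ≈ η × %ΔI = 2.42 × 8.2% = 19.8%.

19.8%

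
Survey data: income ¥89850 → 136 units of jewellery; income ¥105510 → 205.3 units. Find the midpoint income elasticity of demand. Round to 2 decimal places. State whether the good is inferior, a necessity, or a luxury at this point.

2.53 (luxury)

ΔQ = 205.3 − 136 = 69.3; midpoint Q̄ = (136 + 205.3)/2 = 170.65.
ΔI = 105510 − 89850 = 15660; midpoint Ī = (89850 + 105510)/2 = 97680.
η = (ΔQ/Q̄) ÷ (ΔI/Ī) = (69.3/170.65) ÷ (15660/97680) = 2.53.
η > 1 ⇒ luxury.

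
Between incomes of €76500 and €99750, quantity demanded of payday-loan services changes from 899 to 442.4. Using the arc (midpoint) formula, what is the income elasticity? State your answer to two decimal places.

-2.58

ΔQ = 442.4 − 899 = -456.6; midpoint Q̄ = (899 + 442.4)/2 = 670.7.
ΔI = 99750 − 76500 = 23250; midpoint Ī = (76500 + 99750)/2 = 88125.
η = (ΔQ/Q̄) ÷ (ΔI/Ī) = (-456.6/670.7) ÷ (23250/88125) = -2.58.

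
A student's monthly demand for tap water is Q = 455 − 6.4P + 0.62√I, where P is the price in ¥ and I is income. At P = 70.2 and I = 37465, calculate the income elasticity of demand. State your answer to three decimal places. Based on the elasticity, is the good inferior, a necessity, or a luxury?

0.477 (necessity)

At P = 70.2, I = 37465: Q = 125.726.
Holding P constant, ∂Q/∂I = 0.62/(2√I) = 0.00160158.
η_I = (∂Q/∂I)·(I/Q) = 0.00160158 × (37465/125.726) = 0.477.
Since 0 < η < 1, this is a necessity.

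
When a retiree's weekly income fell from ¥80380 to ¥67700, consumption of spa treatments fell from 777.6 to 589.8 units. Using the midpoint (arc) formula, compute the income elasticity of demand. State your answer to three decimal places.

ΔQ = 589.8 − 777.6 = -187.8; midpoint Q̄ = (777.6 + 589.8)/2 = 683.7.
ΔI = 67700 − 80380 = -12680; midpoint Ī = (80380 + 67700)/2 = 74040.
η = (ΔQ/Q̄) ÷ (ΔI/Ī) = (-187.8/683.7) ÷ (-12680/74040) = 1.604.

1.604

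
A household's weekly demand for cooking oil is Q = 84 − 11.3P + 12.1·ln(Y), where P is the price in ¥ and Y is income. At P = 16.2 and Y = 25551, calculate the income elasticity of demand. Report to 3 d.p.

0.510

At P = 16.2, Y = 25551: Q = 23.736.
Holding P constant, ∂Q/∂Y = 12.1/Y = 0.000473563.
η_Y = (∂Q/∂Y)·(Y/Q) = 0.000473563 × (25551/23.736) = 0.510.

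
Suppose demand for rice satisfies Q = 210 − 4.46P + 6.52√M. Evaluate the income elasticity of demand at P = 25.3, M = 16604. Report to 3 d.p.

0.448

At P = 25.3, M = 16604: Q = 937.306.
Holding P constant, ∂Q/∂M = 6.52/(2√M) = 0.0252995.
η_M = (∂Q/∂M)·(M/Q) = 0.0252995 × (16604/937.306) = 0.448.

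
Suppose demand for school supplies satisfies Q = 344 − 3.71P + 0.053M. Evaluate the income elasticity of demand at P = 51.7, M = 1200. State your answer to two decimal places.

0.29

At P = 51.7, M = 1200: Q = 215.793.
Holding P constant, ∂Q/∂M = 0.053.
η_M = (∂Q/∂M)·(M/Q) = 0.053 × (1200/215.793) = 0.29.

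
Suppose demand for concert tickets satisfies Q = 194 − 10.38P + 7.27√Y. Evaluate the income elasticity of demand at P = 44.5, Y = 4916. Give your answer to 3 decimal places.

1.054

At P = 44.5, Y = 4916: Q = 241.820.
Holding P constant, ∂Q/∂Y = 7.27/(2√Y) = 0.051844.
η_Y = (∂Q/∂Y)·(Y/Q) = 0.051844 × (4916/241.820) = 1.054.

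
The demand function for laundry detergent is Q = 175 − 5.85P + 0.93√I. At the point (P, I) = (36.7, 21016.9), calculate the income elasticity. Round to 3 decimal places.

At P = 36.7, I = 21016.9: Q = 95.129.
Holding P constant, ∂Q/∂I = 0.93/(2√I) = 0.00320751.
η_I = (∂Q/∂I)·(I/Q) = 0.00320751 × (21016.9/95.129) = 0.709.

0.709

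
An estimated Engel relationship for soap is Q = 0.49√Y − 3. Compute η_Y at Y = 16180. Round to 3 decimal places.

0.525

At Y = 16180: Q = 59.328.
dQ/dY = 0.49/(2√Y) = 0.00192609 at this income.
η = (dQ/dY)·(Y/Q) = 0.00192609 × (16180/59.328) = 0.525.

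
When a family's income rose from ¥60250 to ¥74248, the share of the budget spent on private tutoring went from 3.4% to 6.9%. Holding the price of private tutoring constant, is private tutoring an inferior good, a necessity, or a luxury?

luxury

The budget share rises as income rises, so η > 1.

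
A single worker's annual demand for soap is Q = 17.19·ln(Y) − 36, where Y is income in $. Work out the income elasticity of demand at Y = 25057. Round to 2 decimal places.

At Y = 25057: Q = 138.116.
dQ/dY = 17.19/Y = 0.000686036 at this income.
η = (dQ/dY)·(Y/Q) = 0.000686036 × (25057/138.116) = 0.12.

0.12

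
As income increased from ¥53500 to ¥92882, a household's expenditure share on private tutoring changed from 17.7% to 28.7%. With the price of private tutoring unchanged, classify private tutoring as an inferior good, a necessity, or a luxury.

The budget share rises as income rises, so η > 1.

luxury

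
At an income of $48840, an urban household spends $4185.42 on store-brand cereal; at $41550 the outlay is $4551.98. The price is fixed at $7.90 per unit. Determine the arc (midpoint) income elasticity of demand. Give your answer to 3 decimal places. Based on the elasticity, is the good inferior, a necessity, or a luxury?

With a constant price, Q₁ = 4185.42/7.90 = 529.800 and Q₂ = 4551.98/7.90 = 576.200 (equivalently, work directly with expenditure since P cancels).
Midpoint %ΔQ = (4551.98 − 4185.42)/4368.70 = 0.08391; midpoint %ΔI = (41550 − 48840)/45195 = -0.16130.
η = 0.08391 / -0.16130 = -0.520.
η < 0 ⇒ inferior good.

-0.520 (inferior good)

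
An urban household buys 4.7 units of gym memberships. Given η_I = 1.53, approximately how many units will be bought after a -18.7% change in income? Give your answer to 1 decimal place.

3.4

%ΔQ ≈ η × %ΔI = 1.53 × (-18.7%) = -28.611%.
New Q ≈ 4.7 × (1 − 0.28611) = 3.4.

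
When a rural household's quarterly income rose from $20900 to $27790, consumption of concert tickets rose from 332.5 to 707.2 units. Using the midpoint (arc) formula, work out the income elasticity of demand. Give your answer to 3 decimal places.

ΔQ = 707.2 − 332.5 = 374.7; midpoint Q̄ = (332.5 + 707.2)/2 = 519.85.
ΔI = 27790 − 20900 = 6890; midpoint Ī = (20900 + 27790)/2 = 24345.
η = (ΔQ/Q̄) ÷ (ΔI/Ī) = (374.7/519.85) ÷ (6890/24345) = 2.547.

2.547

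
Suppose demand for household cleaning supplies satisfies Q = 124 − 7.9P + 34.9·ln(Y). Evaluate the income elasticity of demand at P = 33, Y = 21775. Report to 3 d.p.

0.165

At P = 33, Y = 21775: Q = 211.899.
Holding P constant, ∂Q/∂Y = 34.9/Y = 0.00160276.
η_Y = (∂Q/∂Y)·(Y/Q) = 0.00160276 × (21775/211.899) = 0.165.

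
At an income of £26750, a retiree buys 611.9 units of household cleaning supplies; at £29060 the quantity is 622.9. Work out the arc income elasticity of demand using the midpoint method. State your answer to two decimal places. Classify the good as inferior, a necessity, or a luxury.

ΔQ = 622.9 − 611.9 = 11; midpoint Q̄ = (611.9 + 622.9)/2 = 617.4.
ΔI = 29060 − 26750 = 2310; midpoint Ī = (26750 + 29060)/2 = 27905.
η = (ΔQ/Q̄) ÷ (ΔI/Ī) = (11/617.4) ÷ (2310/27905) = 0.22.
0 < η < 1 ⇒ necessity.

0.22 (necessity)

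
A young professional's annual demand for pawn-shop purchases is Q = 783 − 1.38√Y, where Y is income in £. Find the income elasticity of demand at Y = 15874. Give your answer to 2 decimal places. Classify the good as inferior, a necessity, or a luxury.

-0.14 (inferior good)

At Y = 15874: Q = 609.131.
dQ/dY = -1.38/(2√Y) = -0.00547654 at this income.
η = (dQ/dY)·(Y/Q) = -0.00547654 × (15874/609.131) = -0.14.
Since η < 0, the good is an inferior good.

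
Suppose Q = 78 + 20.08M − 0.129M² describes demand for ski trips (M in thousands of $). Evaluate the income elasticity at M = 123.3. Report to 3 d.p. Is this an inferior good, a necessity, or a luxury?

At M = 123.3: Q = 592.6912.
dQ/dM = 20.08 − 0.258M = -11.73140.
η = (dQ/dM)·(M/Q) = -11.73140 × (123.3/592.6912) = -2.441.
η < 0 ⇒ inferior good.

-2.441 (inferior good)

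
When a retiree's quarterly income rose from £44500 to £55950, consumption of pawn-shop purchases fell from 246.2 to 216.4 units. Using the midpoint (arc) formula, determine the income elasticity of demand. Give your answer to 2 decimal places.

-0.57

ΔQ = 216.4 − 246.2 = -29.8; midpoint Q̄ = (246.2 + 216.4)/2 = 231.3.
ΔI = 55950 − 44500 = 11450; midpoint Ī = (44500 + 55950)/2 = 50225.
η = (ΔQ/Q̄) ÷ (ΔI/Ī) = (-29.8/231.3) ÷ (11450/50225) = -0.57.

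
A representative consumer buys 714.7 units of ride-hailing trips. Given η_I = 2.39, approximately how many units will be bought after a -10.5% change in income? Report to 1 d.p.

%ΔQ ≈ η × %ΔI = 2.39 × (-10.5%) = -25.095%.
New Q ≈ 714.7 × (1 − 0.25095) = 535.3.

535.3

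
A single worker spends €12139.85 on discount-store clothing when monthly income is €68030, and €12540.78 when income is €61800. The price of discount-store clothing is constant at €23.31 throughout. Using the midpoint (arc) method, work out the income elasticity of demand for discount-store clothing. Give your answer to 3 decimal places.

With a constant price, Q₁ = 12139.85/23.31 = 520.800 and Q₂ = 12540.78/23.31 = 538.000 (equivalently, work directly with expenditure since P cancels).
Midpoint %ΔQ = (12540.78 − 12139.85)/12340.32 = 0.03249; midpoint %ΔI = (61800 − 68030)/64915 = -0.09597.
η = 0.03249 / -0.09597 = -0.339.

-0.339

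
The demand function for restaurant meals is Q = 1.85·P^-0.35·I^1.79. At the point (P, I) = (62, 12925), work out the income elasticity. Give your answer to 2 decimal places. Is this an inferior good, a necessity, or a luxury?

1.79 (luxury)

For a multiplicative demand Q = A·P^α·I^β, the income elasticity is β everywhere.
Here β = 1.79, so η = 1.79.
Since η > 1, this is a luxury.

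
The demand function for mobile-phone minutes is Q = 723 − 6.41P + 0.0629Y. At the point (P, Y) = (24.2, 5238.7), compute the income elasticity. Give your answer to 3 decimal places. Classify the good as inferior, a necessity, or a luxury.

0.367 (necessity)

At P = 24.2, Y = 5238.7: Q = 897.392.
Holding P constant, ∂Q/∂Y = 0.0629.
η_Y = (∂Q/∂Y)·(Y/Q) = 0.0629 × (5238.7/897.392) = 0.367.
Since 0 < η < 1, this is a necessity.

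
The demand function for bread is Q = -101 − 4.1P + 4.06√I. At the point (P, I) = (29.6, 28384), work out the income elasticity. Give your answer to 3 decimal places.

0.741

At P = 29.6, I = 28384: Q = 461.651.
Holding P constant, ∂Q/∂I = 4.06/(2√I) = 0.0120492.
η_I = (∂Q/∂I)·(I/Q) = 0.0120492 × (28384/461.651) = 0.741.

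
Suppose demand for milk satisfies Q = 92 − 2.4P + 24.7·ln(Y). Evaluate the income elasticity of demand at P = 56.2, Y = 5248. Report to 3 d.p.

0.146

At P = 56.2, Y = 5248: Q = 168.690.
Holding P constant, ∂Q/∂Y = 24.7/Y = 0.00470655.
η_Y = (∂Q/∂Y)·(Y/Q) = 0.00470655 × (5248/168.690) = 0.146.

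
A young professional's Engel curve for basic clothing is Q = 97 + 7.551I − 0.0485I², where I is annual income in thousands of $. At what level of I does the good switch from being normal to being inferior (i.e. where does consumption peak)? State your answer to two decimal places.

dQ/dI = 7.551 − 0.097I.
The good is inferior where dQ/dI < 0. Setting dQ/dI = 0 gives I = 7.551 / 0.097 = 77.85.

77.85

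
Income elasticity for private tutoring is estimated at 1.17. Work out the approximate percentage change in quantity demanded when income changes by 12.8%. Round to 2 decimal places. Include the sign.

%ΔQ ≈ η × %ΔI = 1.17 × 12.8% = 14.98%.

14.98%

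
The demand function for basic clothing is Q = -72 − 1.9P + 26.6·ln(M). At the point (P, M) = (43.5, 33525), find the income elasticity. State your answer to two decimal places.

At P = 43.5, M = 33525: Q = 122.523.
Holding P constant, ∂Q/∂M = 26.6/M = 0.000793438.
η_M = (∂Q/∂M)·(M/Q) = 0.000793438 × (33525/122.523) = 0.22.

0.22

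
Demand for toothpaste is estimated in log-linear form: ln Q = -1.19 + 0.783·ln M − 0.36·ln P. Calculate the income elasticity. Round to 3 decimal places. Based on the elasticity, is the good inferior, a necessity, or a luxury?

0.783 (necessity)

In a log-linear demand, the coefficient on ln M is the income elasticity.
So η = 0.783.
0 < η < 1 ⇒ necessity.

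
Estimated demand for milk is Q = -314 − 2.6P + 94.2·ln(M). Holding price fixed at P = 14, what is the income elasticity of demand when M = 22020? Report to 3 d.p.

0.159

At P = 14, M = 22020: Q = 591.572.
Holding P constant, ∂Q/∂M = 94.2/M = 0.00427793.
η_M = (∂Q/∂M)·(M/Q) = 0.00427793 × (22020/591.572) = 0.159.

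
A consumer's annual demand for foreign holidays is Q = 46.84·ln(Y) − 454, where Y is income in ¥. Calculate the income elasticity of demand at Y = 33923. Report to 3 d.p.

1.353

At Y = 33923: Q = 34.628.
dQ/dY = 46.84/Y = 0.00138077 at this income.
η = (dQ/dY)·(Y/Q) = 0.00138077 × (33923/34.628) = 1.353.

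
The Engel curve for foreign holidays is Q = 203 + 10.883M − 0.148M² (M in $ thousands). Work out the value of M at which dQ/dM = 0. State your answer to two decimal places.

36.77

dQ/dM = 10.883 − 0.296M.
The good is inferior where dQ/dM < 0. Setting dQ/dM = 0 gives M = 10.883 / 0.296 = 36.77.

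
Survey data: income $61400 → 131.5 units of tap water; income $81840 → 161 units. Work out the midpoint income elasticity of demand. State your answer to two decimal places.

ΔQ = 161 − 131.5 = 29.5; midpoint Q̄ = (131.5 + 161)/2 = 146.25.
ΔI = 81840 − 61400 = 20440; midpoint Ī = (61400 + 81840)/2 = 71620.
η = (ΔQ/Q̄) ÷ (ΔI/Ī) = (29.5/146.25) ÷ (20440/71620) = 0.71.

0.71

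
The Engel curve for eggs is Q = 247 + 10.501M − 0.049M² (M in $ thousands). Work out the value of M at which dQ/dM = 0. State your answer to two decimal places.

107.15

dQ/dM = 10.501 − 0.098M.
The good is inferior where dQ/dM < 0. Setting dQ/dM = 0 gives M = 10.501 / 0.098 = 107.15.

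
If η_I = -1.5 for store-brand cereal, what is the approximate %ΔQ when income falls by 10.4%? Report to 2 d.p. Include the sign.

%ΔQ ≈ η × %ΔI = -1.5 × (-10.4%) = 15.60%.

15.60%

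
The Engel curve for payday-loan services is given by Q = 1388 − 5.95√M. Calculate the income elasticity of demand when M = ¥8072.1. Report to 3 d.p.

At M = 8072.1: Q = 853.423.
dQ/dM = -5.95/(2√M) = -0.0331126 at this income.
η = (dQ/dM)·(M/Q) = -0.0331126 × (8072.1/853.423) = -0.313.

-0.313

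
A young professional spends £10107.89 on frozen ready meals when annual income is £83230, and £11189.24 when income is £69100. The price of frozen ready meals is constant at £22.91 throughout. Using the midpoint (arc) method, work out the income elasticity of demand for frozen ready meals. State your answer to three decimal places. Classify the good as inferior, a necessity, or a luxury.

With a constant price, Q₁ = 10107.89/22.91 = 441.200 and Q₂ = 11189.24/22.91 = 488.400 (equivalently, work directly with expenditure since P cancels).
Midpoint %ΔQ = (11189.24 − 10107.89)/10648.56 = 0.10155; midpoint %ΔI = (69100 − 83230)/76165 = -0.18552.
η = 0.10155 / -0.18552 = -0.547.
η < 0 ⇒ inferior good.

-0.547 (inferior good)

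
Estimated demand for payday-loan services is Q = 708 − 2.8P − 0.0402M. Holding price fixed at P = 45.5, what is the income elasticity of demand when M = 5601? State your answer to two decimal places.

At P = 45.5, M = 5601: Q = 355.440.
Holding P constant, ∂Q/∂M = −0.0402.
η_M = (∂Q/∂M)·(M/Q) = -0.0402 × (5601/355.440) = -0.63.

-0.63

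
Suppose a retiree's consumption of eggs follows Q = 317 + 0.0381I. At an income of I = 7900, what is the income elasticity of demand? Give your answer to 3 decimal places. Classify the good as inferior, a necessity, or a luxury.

At I = 7900: Q = 617.990.
dQ/dI = 0.0381.
η = (dQ/dI)·(I/Q) = 0.0381 × (7900/617.990) = 0.487.
Since 0 < η < 1, the good is a necessity.

0.487 (necessity)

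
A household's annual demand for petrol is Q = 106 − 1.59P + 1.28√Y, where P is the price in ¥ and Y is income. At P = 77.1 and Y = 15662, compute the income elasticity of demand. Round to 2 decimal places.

At P = 77.1, Y = 15662: Q = 143.600.
Holding P constant, ∂Q/∂Y = 1.28/(2√Y) = 0.00511395.
η_Y = (∂Q/∂Y)·(Y/Q) = 0.00511395 × (15662/143.600) = 0.56.

0.56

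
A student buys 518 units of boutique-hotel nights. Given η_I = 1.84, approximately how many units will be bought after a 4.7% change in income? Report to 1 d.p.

%ΔQ ≈ η × %ΔI = 1.84 × 4.7% = 8.648%.
New Q ≈ 518 × (1 + 0.08648) = 562.8.

562.8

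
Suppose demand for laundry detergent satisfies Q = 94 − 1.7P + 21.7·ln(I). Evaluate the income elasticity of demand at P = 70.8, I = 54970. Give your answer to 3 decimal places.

At P = 70.8, I = 54970: Q = 210.486.
Holding P constant, ∂Q/∂I = 21.7/I = 0.000394761.
η_I = (∂Q/∂I)·(I/Q) = 0.000394761 × (54970/210.486) = 0.103.

0.103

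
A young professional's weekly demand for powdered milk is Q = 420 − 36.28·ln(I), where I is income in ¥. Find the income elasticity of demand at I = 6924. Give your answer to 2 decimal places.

-0.37

At I = 6924: Q = 99.185.
dQ/dI = -36.28/I = -0.00523975 at this income.
η = (dQ/dI)·(I/Q) = -0.00523975 × (6924/99.185) = -0.37.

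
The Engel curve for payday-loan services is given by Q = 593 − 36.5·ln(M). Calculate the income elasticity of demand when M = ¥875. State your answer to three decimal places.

At M = 875: Q = 345.741.
dQ/dM = -36.5/M = -0.0417143 at this income.
η = (dQ/dM)·(M/Q) = -0.0417143 × (875/345.741) = -0.106.

-0.106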